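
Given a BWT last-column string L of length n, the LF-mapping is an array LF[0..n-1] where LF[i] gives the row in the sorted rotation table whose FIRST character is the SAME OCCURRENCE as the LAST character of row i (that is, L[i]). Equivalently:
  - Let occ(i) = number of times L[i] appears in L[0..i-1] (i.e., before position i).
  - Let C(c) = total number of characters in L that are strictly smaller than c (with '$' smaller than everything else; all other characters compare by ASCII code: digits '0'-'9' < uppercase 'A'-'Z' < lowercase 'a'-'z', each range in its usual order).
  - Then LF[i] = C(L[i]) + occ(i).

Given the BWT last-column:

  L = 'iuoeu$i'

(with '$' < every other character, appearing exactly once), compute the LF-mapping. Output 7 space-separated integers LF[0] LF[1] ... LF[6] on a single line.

Char counts: '$':1, 'e':1, 'i':2, 'o':1, 'u':2
C (first-col start): C('$')=0, C('e')=1, C('i')=2, C('o')=4, C('u')=5
L[0]='i': occ=0, LF[0]=C('i')+0=2+0=2
L[1]='u': occ=0, LF[1]=C('u')+0=5+0=5
L[2]='o': occ=0, LF[2]=C('o')+0=4+0=4
L[3]='e': occ=0, LF[3]=C('e')+0=1+0=1
L[4]='u': occ=1, LF[4]=C('u')+1=5+1=6
L[5]='$': occ=0, LF[5]=C('$')+0=0+0=0
L[6]='i': occ=1, LF[6]=C('i')+1=2+1=3

Answer: 2 5 4 1 6 0 3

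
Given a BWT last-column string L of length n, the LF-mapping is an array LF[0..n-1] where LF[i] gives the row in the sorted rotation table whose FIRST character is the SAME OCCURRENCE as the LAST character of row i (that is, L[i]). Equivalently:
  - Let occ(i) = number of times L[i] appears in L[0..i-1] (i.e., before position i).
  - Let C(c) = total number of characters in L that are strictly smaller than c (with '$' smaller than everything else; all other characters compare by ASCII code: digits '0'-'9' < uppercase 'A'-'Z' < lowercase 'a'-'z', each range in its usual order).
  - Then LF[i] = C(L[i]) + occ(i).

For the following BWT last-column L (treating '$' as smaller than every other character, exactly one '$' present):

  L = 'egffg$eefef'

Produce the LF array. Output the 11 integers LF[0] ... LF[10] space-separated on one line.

Char counts: '$':1, 'e':4, 'f':4, 'g':2
C (first-col start): C('$')=0, C('e')=1, C('f')=5, C('g')=9
L[0]='e': occ=0, LF[0]=C('e')+0=1+0=1
L[1]='g': occ=0, LF[1]=C('g')+0=9+0=9
L[2]='f': occ=0, LF[2]=C('f')+0=5+0=5
L[3]='f': occ=1, LF[3]=C('f')+1=5+1=6
L[4]='g': occ=1, LF[4]=C('g')+1=9+1=10
L[5]='$': occ=0, LF[5]=C('$')+0=0+0=0
L[6]='e': occ=1, LF[6]=C('e')+1=1+1=2
L[7]='e': occ=2, LF[7]=C('e')+2=1+2=3
L[8]='f': occ=2, LF[8]=C('f')+2=5+2=7
L[9]='e': occ=3, LF[9]=C('e')+3=1+3=4
L[10]='f': occ=3, LF[10]=C('f')+3=5+3=8

Answer: 1 9 5 6 10 0 2 3 7 4 8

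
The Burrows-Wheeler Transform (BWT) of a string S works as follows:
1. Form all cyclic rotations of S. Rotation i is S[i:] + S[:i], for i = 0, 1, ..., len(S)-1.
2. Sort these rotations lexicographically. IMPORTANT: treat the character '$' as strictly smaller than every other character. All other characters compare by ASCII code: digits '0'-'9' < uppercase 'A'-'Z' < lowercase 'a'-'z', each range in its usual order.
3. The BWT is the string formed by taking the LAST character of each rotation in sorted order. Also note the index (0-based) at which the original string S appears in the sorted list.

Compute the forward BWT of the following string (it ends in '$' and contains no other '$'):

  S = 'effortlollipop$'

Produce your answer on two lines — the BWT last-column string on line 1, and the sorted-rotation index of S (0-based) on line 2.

Answer: p$efllotlpfoior
1

Derivation:
All 15 rotations (rotation i = S[i:]+S[:i]):
  rot[0] = effortlollipop$
  rot[1] = ffortlollipop$e
  rot[2] = fortlollipop$ef
  rot[3] = ortlollipop$eff
  rot[4] = rtlollipop$effo
  rot[5] = tlollipop$effor
  rot[6] = lollipop$effort
  rot[7] = ollipop$effortl
  rot[8] = llipop$effortlo
  rot[9] = lipop$effortlol
  rot[10] = ipop$effortloll
  rot[11] = pop$effortlolli
  rot[12] = op$effortlollip
  rot[13] = p$effortlollipo
  rot[14] = $effortlollipop
Sorted (with $ < everything):
  sorted[0] = $effortlollipop  (last char: 'p')
  sorted[1] = effortlollipop$  (last char: '$')
  sorted[2] = ffortlollipop$e  (last char: 'e')
  sorted[3] = fortlollipop$ef  (last char: 'f')
  sorted[4] = ipop$effortloll  (last char: 'l')
  sorted[5] = lipop$effortlol  (last char: 'l')
  sorted[6] = llipop$effortlo  (last char: 'o')
  sorted[7] = lollipop$effort  (last char: 't')
  sorted[8] = ollipop$effortl  (last char: 'l')
  sorted[9] = op$effortlollip  (last char: 'p')
  sorted[10] = ortlollipop$eff  (last char: 'f')
  sorted[11] = p$effortlollipo  (last char: 'o')
  sorted[12] = pop$effortlolli  (last char: 'i')
  sorted[13] = rtlollipop$effo  (last char: 'o')
  sorted[14] = tlollipop$effor  (last char: 'r')
Last column: p$efllotlpfoior
Original string S is at sorted index 1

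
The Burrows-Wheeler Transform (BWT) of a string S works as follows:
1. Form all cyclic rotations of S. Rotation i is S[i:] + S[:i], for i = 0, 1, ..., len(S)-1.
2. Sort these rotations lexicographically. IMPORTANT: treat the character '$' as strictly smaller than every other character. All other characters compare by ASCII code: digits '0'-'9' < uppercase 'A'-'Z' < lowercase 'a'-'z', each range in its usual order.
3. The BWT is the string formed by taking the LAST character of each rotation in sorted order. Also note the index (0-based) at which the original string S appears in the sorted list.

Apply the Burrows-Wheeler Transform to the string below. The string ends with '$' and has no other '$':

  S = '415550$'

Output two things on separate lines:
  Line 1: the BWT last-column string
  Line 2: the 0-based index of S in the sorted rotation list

Answer: 054$551
3

Derivation:
All 7 rotations (rotation i = S[i:]+S[:i]):
  rot[0] = 415550$
  rot[1] = 15550$4
  rot[2] = 5550$41
  rot[3] = 550$415
  rot[4] = 50$4155
  rot[5] = 0$41555
  rot[6] = $415550
Sorted (with $ < everything):
  sorted[0] = $415550  (last char: '0')
  sorted[1] = 0$41555  (last char: '5')
  sorted[2] = 15550$4  (last char: '4')
  sorted[3] = 415550$  (last char: '$')
  sorted[4] = 50$4155  (last char: '5')
  sorted[5] = 550$415  (last char: '5')
  sorted[6] = 5550$41  (last char: '1')
Last column: 054$551
Original string S is at sorted index 3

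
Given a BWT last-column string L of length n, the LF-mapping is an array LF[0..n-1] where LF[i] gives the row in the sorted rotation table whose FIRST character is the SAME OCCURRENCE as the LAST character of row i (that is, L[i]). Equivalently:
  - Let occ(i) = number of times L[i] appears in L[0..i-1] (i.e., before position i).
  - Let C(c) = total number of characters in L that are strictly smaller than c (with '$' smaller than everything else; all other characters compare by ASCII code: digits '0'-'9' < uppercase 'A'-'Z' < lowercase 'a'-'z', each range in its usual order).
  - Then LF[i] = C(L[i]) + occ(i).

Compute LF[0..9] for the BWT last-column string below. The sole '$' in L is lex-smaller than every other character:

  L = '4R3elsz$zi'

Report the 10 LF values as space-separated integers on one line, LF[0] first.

Char counts: '$':1, '3':1, '4':1, 'R':1, 'e':1, 'i':1, 'l':1, 's':1, 'z':2
C (first-col start): C('$')=0, C('3')=1, C('4')=2, C('R')=3, C('e')=4, C('i')=5, C('l')=6, C('s')=7, C('z')=8
L[0]='4': occ=0, LF[0]=C('4')+0=2+0=2
L[1]='R': occ=0, LF[1]=C('R')+0=3+0=3
L[2]='3': occ=0, LF[2]=C('3')+0=1+0=1
L[3]='e': occ=0, LF[3]=C('e')+0=4+0=4
L[4]='l': occ=0, LF[4]=C('l')+0=6+0=6
L[5]='s': occ=0, LF[5]=C('s')+0=7+0=7
L[6]='z': occ=0, LF[6]=C('z')+0=8+0=8
L[7]='$': occ=0, LF[7]=C('$')+0=0+0=0
L[8]='z': occ=1, LF[8]=C('z')+1=8+1=9
L[9]='i': occ=0, LF[9]=C('i')+0=5+0=5

Answer: 2 3 1 4 6 7 8 0 9 5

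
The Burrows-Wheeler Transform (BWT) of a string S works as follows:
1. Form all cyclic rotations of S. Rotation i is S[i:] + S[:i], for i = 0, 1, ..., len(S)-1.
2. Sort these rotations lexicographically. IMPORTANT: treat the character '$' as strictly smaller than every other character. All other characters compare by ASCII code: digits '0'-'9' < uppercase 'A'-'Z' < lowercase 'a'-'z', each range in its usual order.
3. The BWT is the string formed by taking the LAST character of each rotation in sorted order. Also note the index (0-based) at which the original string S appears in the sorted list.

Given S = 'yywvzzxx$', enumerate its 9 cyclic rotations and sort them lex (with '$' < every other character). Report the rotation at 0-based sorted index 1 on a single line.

All 9 rotations (rotation i = S[i:]+S[:i]):
  rot[0] = yywvzzxx$
  rot[1] = ywvzzxx$y
  rot[2] = wvzzxx$yy
  rot[3] = vzzxx$yyw
  rot[4] = zzxx$yywv
  rot[5] = zxx$yywvz
  rot[6] = xx$yywvzz
  rot[7] = x$yywvzzx
  rot[8] = $yywvzzxx
Sorted (with $ < everything):
  sorted[0] = $yywvzzxx
  sorted[1] = vzzxx$yyw
  sorted[2] = wvzzxx$yy
  sorted[3] = x$yywvzzx
  sorted[4] = xx$yywvzz
  sorted[5] = ywvzzxx$y
  sorted[6] = yywvzzxx$
  sorted[7] = zxx$yywvz
  sorted[8] = zzxx$yywv
sorted[1] = vzzxx$yyw

Answer: vzzxx$yyw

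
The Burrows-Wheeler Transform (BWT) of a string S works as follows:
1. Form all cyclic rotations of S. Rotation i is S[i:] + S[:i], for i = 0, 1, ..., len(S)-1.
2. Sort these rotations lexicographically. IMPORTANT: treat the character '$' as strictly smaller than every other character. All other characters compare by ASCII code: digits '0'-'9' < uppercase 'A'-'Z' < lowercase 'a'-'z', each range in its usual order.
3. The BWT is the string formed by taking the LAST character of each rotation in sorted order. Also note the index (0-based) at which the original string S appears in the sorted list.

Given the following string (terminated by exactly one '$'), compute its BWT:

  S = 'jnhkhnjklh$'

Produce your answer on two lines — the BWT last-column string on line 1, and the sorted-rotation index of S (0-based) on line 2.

All 11 rotations (rotation i = S[i:]+S[:i]):
  rot[0] = jnhkhnjklh$
  rot[1] = nhkhnjklh$j
  rot[2] = hkhnjklh$jn
  rot[3] = khnjklh$jnh
  rot[4] = hnjklh$jnhk
  rot[5] = njklh$jnhkh
  rot[6] = jklh$jnhkhn
  rot[7] = klh$jnhkhnj
  rot[8] = lh$jnhkhnjk
  rot[9] = h$jnhkhnjkl
  rot[10] = $jnhkhnjklh
Sorted (with $ < everything):
  sorted[0] = $jnhkhnjklh  (last char: 'h')
  sorted[1] = h$jnhkhnjkl  (last char: 'l')
  sorted[2] = hkhnjklh$jn  (last char: 'n')
  sorted[3] = hnjklh$jnhk  (last char: 'k')
  sorted[4] = jklh$jnhkhn  (last char: 'n')
  sorted[5] = jnhkhnjklh$  (last char: '$')
  sorted[6] = khnjklh$jnh  (last char: 'h')
  sorted[7] = klh$jnhkhnj  (last char: 'j')
  sorted[8] = lh$jnhkhnjk  (last char: 'k')
  sorted[9] = nhkhnjklh$j  (last char: 'j')
  sorted[10] = njklh$jnhkh  (last char: 'h')
Last column: hlnkn$hjkjh
Original string S is at sorted index 5

Answer: hlnkn$hjkjh
5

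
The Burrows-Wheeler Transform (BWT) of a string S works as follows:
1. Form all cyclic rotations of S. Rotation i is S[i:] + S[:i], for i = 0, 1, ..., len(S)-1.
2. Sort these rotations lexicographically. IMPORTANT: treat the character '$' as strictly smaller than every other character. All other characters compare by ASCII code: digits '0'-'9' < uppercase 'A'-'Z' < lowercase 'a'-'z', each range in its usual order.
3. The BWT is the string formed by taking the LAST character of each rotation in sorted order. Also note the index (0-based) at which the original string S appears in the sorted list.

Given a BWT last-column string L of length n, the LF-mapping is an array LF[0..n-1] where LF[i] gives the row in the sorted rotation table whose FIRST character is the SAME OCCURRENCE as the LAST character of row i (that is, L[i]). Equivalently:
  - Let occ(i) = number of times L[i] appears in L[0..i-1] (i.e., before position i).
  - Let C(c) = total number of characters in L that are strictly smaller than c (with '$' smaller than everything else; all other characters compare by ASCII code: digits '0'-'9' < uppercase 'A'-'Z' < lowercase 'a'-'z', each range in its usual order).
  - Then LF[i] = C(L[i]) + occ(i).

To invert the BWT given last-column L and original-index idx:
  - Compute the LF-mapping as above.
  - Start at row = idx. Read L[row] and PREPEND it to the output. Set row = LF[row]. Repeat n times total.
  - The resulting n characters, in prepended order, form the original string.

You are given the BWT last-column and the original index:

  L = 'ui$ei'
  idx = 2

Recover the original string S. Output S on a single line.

Answer: ieiu$

Derivation:
LF mapping: 4 2 0 1 3
Walk LF starting at row 2, prepending L[row]:
  step 1: row=2, L[2]='$', prepend. Next row=LF[2]=0
  step 2: row=0, L[0]='u', prepend. Next row=LF[0]=4
  step 3: row=4, L[4]='i', prepend. Next row=LF[4]=3
  step 4: row=3, L[3]='e', prepend. Next row=LF[3]=1
  step 5: row=1, L[1]='i', prepend. Next row=LF[1]=2
Reversed output: ieiu$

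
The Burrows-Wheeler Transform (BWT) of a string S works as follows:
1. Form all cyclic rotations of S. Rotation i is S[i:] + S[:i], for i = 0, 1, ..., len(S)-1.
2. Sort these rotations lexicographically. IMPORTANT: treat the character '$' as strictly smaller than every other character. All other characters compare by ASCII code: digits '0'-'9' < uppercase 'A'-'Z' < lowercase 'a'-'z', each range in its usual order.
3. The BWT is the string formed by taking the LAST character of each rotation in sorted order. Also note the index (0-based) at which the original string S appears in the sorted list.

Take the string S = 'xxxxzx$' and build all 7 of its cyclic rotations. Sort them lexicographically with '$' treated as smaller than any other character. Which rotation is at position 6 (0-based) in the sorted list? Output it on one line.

Answer: zx$xxxx

Derivation:
All 7 rotations (rotation i = S[i:]+S[:i]):
  rot[0] = xxxxzx$
  rot[1] = xxxzx$x
  rot[2] = xxzx$xx
  rot[3] = xzx$xxx
  rot[4] = zx$xxxx
  rot[5] = x$xxxxz
  rot[6] = $xxxxzx
Sorted (with $ < everything):
  sorted[0] = $xxxxzx
  sorted[1] = x$xxxxz
  sorted[2] = xxxxzx$
  sorted[3] = xxxzx$x
  sorted[4] = xxzx$xx
  sorted[5] = xzx$xxx
  sorted[6] = zx$xxxx
sorted[6] = zx$xxxx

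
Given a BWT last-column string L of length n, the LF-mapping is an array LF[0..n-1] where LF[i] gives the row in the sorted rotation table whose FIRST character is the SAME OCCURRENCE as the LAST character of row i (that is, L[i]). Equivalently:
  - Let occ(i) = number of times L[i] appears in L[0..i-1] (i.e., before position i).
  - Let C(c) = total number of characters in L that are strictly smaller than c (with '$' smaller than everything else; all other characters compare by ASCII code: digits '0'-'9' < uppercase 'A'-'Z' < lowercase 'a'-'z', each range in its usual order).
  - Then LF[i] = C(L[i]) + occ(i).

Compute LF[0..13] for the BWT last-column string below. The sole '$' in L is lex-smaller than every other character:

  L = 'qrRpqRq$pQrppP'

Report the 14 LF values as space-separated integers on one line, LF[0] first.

Answer: 9 12 3 5 10 4 11 0 6 2 13 7 8 1

Derivation:
Char counts: '$':1, 'P':1, 'Q':1, 'R':2, 'p':4, 'q':3, 'r':2
C (first-col start): C('$')=0, C('P')=1, C('Q')=2, C('R')=3, C('p')=5, C('q')=9, C('r')=12
L[0]='q': occ=0, LF[0]=C('q')+0=9+0=9
L[1]='r': occ=0, LF[1]=C('r')+0=12+0=12
L[2]='R': occ=0, LF[2]=C('R')+0=3+0=3
L[3]='p': occ=0, LF[3]=C('p')+0=5+0=5
L[4]='q': occ=1, LF[4]=C('q')+1=9+1=10
L[5]='R': occ=1, LF[5]=C('R')+1=3+1=4
L[6]='q': occ=2, LF[6]=C('q')+2=9+2=11
L[7]='$': occ=0, LF[7]=C('$')+0=0+0=0
L[8]='p': occ=1, LF[8]=C('p')+1=5+1=6
L[9]='Q': occ=0, LF[9]=C('Q')+0=2+0=2
L[10]='r': occ=1, LF[10]=C('r')+1=12+1=13
L[11]='p': occ=2, LF[11]=C('p')+2=5+2=7
L[12]='p': occ=3, LF[12]=C('p')+3=5+3=8
L[13]='P': occ=0, LF[13]=C('P')+0=1+0=1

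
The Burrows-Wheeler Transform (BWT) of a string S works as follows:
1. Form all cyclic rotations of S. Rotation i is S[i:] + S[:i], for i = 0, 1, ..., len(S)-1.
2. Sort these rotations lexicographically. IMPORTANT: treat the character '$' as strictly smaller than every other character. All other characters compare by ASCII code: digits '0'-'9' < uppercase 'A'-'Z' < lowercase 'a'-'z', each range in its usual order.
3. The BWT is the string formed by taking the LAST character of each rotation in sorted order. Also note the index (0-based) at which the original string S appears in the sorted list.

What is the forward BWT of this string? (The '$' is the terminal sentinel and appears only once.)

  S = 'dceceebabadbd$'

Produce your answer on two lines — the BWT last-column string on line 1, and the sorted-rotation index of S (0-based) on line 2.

Answer: dbbeaddeba$ecc
10

Derivation:
All 14 rotations (rotation i = S[i:]+S[:i]):
  rot[0] = dceceebabadbd$
  rot[1] = ceceebabadbd$d
  rot[2] = eceebabadbd$dc
  rot[3] = ceebabadbd$dce
  rot[4] = eebabadbd$dcec
  rot[5] = ebabadbd$dcece
  rot[6] = babadbd$dcecee
  rot[7] = abadbd$dceceeb
  rot[8] = badbd$dceceeba
  rot[9] = adbd$dceceebab
  rot[10] = dbd$dceceebaba
  rot[11] = bd$dceceebabad
  rot[12] = d$dceceebabadb
  rot[13] = $dceceebabadbd
Sorted (with $ < everything):
  sorted[0] = $dceceebabadbd  (last char: 'd')
  sorted[1] = abadbd$dceceeb  (last char: 'b')
  sorted[2] = adbd$dceceebab  (last char: 'b')
  sorted[3] = babadbd$dcecee  (last char: 'e')
  sorted[4] = badbd$dceceeba  (last char: 'a')
  sorted[5] = bd$dceceebabad  (last char: 'd')
  sorted[6] = ceceebabadbd$d  (last char: 'd')
  sorted[7] = ceebabadbd$dce  (last char: 'e')
  sorted[8] = d$dceceebabadb  (last char: 'b')
  sorted[9] = dbd$dceceebaba  (last char: 'a')
  sorted[10] = dceceebabadbd$  (last char: '$')
  sorted[11] = ebabadbd$dcece  (last char: 'e')
  sorted[12] = eceebabadbd$dc  (last char: 'c')
  sorted[13] = eebabadbd$dcec  (last char: 'c')
Last column: dbbeaddeba$ecc
Original string S is at sorted index 10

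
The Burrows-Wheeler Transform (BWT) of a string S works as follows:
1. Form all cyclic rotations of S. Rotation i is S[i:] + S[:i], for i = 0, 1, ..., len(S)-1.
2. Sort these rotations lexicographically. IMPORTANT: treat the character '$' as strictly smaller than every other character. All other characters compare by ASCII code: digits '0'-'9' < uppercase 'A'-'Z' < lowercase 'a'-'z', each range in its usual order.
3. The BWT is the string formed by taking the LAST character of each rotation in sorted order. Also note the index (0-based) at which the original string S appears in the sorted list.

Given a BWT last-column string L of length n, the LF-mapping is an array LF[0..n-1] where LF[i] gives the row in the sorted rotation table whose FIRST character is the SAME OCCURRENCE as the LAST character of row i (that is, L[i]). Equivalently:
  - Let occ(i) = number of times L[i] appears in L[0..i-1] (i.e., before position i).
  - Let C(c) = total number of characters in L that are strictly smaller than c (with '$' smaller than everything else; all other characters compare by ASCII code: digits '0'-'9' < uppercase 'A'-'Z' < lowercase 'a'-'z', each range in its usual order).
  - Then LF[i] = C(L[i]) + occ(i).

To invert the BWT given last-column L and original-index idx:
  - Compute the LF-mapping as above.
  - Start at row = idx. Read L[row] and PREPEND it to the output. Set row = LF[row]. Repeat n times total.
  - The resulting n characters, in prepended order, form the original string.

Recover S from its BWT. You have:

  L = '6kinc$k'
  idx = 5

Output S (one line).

LF mapping: 1 4 3 6 2 0 5
Walk LF starting at row 5, prepending L[row]:
  step 1: row=5, L[5]='$', prepend. Next row=LF[5]=0
  step 2: row=0, L[0]='6', prepend. Next row=LF[0]=1
  step 3: row=1, L[1]='k', prepend. Next row=LF[1]=4
  step 4: row=4, L[4]='c', prepend. Next row=LF[4]=2
  step 5: row=2, L[2]='i', prepend. Next row=LF[2]=3
  step 6: row=3, L[3]='n', prepend. Next row=LF[3]=6
  step 7: row=6, L[6]='k', prepend. Next row=LF[6]=5
Reversed output: knick6$

Answer: knick6$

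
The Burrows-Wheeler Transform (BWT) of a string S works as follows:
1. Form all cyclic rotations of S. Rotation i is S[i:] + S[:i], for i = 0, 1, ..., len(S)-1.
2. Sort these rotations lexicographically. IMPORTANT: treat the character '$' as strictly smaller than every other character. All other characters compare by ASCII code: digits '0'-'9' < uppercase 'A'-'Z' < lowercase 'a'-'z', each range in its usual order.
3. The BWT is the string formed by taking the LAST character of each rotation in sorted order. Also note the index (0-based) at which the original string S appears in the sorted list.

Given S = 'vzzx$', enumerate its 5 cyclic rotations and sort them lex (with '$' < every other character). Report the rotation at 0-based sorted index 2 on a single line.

All 5 rotations (rotation i = S[i:]+S[:i]):
  rot[0] = vzzx$
  rot[1] = zzx$v
  rot[2] = zx$vz
  rot[3] = x$vzz
  rot[4] = $vzzx
Sorted (with $ < everything):
  sorted[0] = $vzzx
  sorted[1] = vzzx$
  sorted[2] = x$vzz
  sorted[3] = zx$vz
  sorted[4] = zzx$v
sorted[2] = x$vzz

Answer: x$vzz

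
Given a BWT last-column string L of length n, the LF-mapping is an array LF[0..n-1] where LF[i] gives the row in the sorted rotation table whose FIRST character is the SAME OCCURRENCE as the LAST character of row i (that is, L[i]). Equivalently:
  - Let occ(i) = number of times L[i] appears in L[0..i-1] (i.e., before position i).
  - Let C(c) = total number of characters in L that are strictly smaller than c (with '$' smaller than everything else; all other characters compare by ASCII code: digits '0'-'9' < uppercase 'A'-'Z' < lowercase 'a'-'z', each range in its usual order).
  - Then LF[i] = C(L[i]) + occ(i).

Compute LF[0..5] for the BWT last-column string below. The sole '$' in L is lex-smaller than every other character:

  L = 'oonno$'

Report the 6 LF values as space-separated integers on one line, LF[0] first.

Answer: 3 4 1 2 5 0

Derivation:
Char counts: '$':1, 'n':2, 'o':3
C (first-col start): C('$')=0, C('n')=1, C('o')=3
L[0]='o': occ=0, LF[0]=C('o')+0=3+0=3
L[1]='o': occ=1, LF[1]=C('o')+1=3+1=4
L[2]='n': occ=0, LF[2]=C('n')+0=1+0=1
L[3]='n': occ=1, LF[3]=C('n')+1=1+1=2
L[4]='o': occ=2, LF[4]=C('o')+2=3+2=5
L[5]='$': occ=0, LF[5]=C('$')+0=0+0=0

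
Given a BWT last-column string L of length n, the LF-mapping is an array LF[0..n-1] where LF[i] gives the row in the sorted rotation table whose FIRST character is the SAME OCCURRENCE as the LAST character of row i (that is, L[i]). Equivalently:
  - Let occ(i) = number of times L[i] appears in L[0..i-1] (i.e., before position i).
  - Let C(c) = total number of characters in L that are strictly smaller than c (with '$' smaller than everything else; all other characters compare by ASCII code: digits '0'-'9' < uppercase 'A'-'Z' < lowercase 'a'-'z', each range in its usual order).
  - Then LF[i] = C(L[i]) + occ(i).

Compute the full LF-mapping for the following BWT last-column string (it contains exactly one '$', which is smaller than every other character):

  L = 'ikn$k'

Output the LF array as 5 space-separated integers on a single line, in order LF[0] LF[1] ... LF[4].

Answer: 1 2 4 0 3

Derivation:
Char counts: '$':1, 'i':1, 'k':2, 'n':1
C (first-col start): C('$')=0, C('i')=1, C('k')=2, C('n')=4
L[0]='i': occ=0, LF[0]=C('i')+0=1+0=1
L[1]='k': occ=0, LF[1]=C('k')+0=2+0=2
L[2]='n': occ=0, LF[2]=C('n')+0=4+0=4
L[3]='$': occ=0, LF[3]=C('$')+0=0+0=0
L[4]='k': occ=1, LF[4]=C('k')+1=2+1=3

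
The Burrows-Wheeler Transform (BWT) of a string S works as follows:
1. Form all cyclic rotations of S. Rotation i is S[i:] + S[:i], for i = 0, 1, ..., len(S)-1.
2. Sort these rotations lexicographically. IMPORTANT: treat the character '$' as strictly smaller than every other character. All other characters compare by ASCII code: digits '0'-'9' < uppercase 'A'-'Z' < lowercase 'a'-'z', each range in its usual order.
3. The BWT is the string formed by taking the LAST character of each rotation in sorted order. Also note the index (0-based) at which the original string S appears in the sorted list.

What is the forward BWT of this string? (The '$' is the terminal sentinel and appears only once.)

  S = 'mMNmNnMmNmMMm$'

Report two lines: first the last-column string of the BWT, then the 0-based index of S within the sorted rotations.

Answer: mmmMnmMmMN$MNN
10

Derivation:
All 14 rotations (rotation i = S[i:]+S[:i]):
  rot[0] = mMNmNnMmNmMMm$
  rot[1] = MNmNnMmNmMMm$m
  rot[2] = NmNnMmNmMMm$mM
  rot[3] = mNnMmNmMMm$mMN
  rot[4] = NnMmNmMMm$mMNm
  rot[5] = nMmNmMMm$mMNmN
  rot[6] = MmNmMMm$mMNmNn
  rot[7] = mNmMMm$mMNmNnM
  rot[8] = NmMMm$mMNmNnMm
  rot[9] = mMMm$mMNmNnMmN
  rot[10] = MMm$mMNmNnMmNm
  rot[11] = Mm$mMNmNnMmNmM
  rot[12] = m$mMNmNnMmNmMM
  rot[13] = $mMNmNnMmNmMMm
Sorted (with $ < everything):
  sorted[0] = $mMNmNnMmNmMMm  (last char: 'm')
  sorted[1] = MMm$mMNmNnMmNm  (last char: 'm')
  sorted[2] = MNmNnMmNmMMm$m  (last char: 'm')
  sorted[3] = Mm$mMNmNnMmNmM  (last char: 'M')
  sorted[4] = MmNmMMm$mMNmNn  (last char: 'n')
  sorted[5] = NmMMm$mMNmNnMm  (last char: 'm')
  sorted[6] = NmNnMmNmMMm$mM  (last char: 'M')
  sorted[7] = NnMmNmMMm$mMNm  (last char: 'm')
  sorted[8] = m$mMNmNnMmNmMM  (last char: 'M')
  sorted[9] = mMMm$mMNmNnMmN  (last char: 'N')
  sorted[10] = mMNmNnMmNmMMm$  (last char: '$')
  sorted[11] = mNmMMm$mMNmNnM  (last char: 'M')
  sorted[12] = mNnMmNmMMm$mMN  (last char: 'N')
  sorted[13] = nMmNmMMm$mMNmN  (last char: 'N')
Last column: mmmMnmMmMN$MNN
Original string S is at sorted index 10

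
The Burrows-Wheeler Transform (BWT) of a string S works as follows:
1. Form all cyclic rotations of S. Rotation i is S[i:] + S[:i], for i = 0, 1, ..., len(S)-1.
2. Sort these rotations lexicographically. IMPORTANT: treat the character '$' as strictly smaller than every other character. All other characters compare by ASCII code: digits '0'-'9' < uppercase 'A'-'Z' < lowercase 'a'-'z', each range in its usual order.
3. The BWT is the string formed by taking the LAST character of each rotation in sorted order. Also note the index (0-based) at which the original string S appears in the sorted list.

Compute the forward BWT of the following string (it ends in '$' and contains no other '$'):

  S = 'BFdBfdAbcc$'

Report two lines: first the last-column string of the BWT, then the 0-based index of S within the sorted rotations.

All 11 rotations (rotation i = S[i:]+S[:i]):
  rot[0] = BFdBfdAbcc$
  rot[1] = FdBfdAbcc$B
  rot[2] = dBfdAbcc$BF
  rot[3] = BfdAbcc$BFd
  rot[4] = fdAbcc$BFdB
  rot[5] = dAbcc$BFdBf
  rot[6] = Abcc$BFdBfd
  rot[7] = bcc$BFdBfdA
  rot[8] = cc$BFdBfdAb
  rot[9] = c$BFdBfdAbc
  rot[10] = $BFdBfdAbcc
Sorted (with $ < everything):
  sorted[0] = $BFdBfdAbcc  (last char: 'c')
  sorted[1] = Abcc$BFdBfd  (last char: 'd')
  sorted[2] = BFdBfdAbcc$  (last char: '$')
  sorted[3] = BfdAbcc$BFd  (last char: 'd')
  sorted[4] = FdBfdAbcc$B  (last char: 'B')
  sorted[5] = bcc$BFdBfdA  (last char: 'A')
  sorted[6] = c$BFdBfdAbc  (last char: 'c')
  sorted[7] = cc$BFdBfdAb  (last char: 'b')
  sorted[8] = dAbcc$BFdBf  (last char: 'f')
  sorted[9] = dBfdAbcc$BF  (last char: 'F')
  sorted[10] = fdAbcc$BFdB  (last char: 'B')
Last column: cd$dBAcbfFB
Original string S is at sorted index 2

Answer: cd$dBAcbfFB
2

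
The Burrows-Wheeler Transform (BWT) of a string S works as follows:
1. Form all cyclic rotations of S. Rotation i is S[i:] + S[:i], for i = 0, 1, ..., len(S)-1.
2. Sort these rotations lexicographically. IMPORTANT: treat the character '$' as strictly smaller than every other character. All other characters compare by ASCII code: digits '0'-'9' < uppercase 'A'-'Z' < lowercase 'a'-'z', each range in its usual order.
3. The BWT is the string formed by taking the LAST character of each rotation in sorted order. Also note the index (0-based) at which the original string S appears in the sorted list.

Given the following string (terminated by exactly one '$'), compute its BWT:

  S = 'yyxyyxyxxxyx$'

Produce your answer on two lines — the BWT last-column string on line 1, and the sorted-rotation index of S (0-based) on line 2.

All 13 rotations (rotation i = S[i:]+S[:i]):
  rot[0] = yyxyyxyxxxyx$
  rot[1] = yxyyxyxxxyx$y
  rot[2] = xyyxyxxxyx$yy
  rot[3] = yyxyxxxyx$yyx
  rot[4] = yxyxxxyx$yyxy
  rot[5] = xyxxxyx$yyxyy
  rot[6] = yxxxyx$yyxyyx
  rot[7] = xxxyx$yyxyyxy
  rot[8] = xxyx$yyxyyxyx
  rot[9] = xyx$yyxyyxyxx
  rot[10] = yx$yyxyyxyxxx
  rot[11] = x$yyxyyxyxxxy
  rot[12] = $yyxyyxyxxxyx
Sorted (with $ < everything):
  sorted[0] = $yyxyyxyxxxyx  (last char: 'x')
  sorted[1] = x$yyxyyxyxxxy  (last char: 'y')
  sorted[2] = xxxyx$yyxyyxy  (last char: 'y')
  sorted[3] = xxyx$yyxyyxyx  (last char: 'x')
  sorted[4] = xyx$yyxyyxyxx  (last char: 'x')
  sorted[5] = xyxxxyx$yyxyy  (last char: 'y')
  sorted[6] = xyyxyxxxyx$yy  (last char: 'y')
  sorted[7] = yx$yyxyyxyxxx  (last char: 'x')
  sorted[8] = yxxxyx$yyxyyx  (last char: 'x')
  sorted[9] = yxyxxxyx$yyxy  (last char: 'y')
  sorted[10] = yxyyxyxxxyx$y  (last char: 'y')
  sorted[11] = yyxyxxxyx$yyx  (last char: 'x')
  sorted[12] = yyxyyxyxxxyx$  (last char: '$')
Last column: xyyxxyyxxyyx$
Original string S is at sorted index 12

Answer: xyyxxyyxxyyx$
12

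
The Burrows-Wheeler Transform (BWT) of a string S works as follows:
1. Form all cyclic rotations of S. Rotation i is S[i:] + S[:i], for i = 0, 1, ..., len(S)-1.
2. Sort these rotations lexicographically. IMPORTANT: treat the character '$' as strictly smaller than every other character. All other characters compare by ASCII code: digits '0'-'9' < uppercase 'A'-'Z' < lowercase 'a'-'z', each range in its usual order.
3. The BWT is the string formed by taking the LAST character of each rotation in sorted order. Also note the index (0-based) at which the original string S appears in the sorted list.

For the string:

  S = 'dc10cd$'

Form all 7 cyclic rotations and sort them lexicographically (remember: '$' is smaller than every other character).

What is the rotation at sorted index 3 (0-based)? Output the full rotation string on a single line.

All 7 rotations (rotation i = S[i:]+S[:i]):
  rot[0] = dc10cd$
  rot[1] = c10cd$d
  rot[2] = 10cd$dc
  rot[3] = 0cd$dc1
  rot[4] = cd$dc10
  rot[5] = d$dc10c
  rot[6] = $dc10cd
Sorted (with $ < everything):
  sorted[0] = $dc10cd
  sorted[1] = 0cd$dc1
  sorted[2] = 10cd$dc
  sorted[3] = c10cd$d
  sorted[4] = cd$dc10
  sorted[5] = d$dc10c
  sorted[6] = dc10cd$
sorted[3] = c10cd$d

Answer: c10cd$d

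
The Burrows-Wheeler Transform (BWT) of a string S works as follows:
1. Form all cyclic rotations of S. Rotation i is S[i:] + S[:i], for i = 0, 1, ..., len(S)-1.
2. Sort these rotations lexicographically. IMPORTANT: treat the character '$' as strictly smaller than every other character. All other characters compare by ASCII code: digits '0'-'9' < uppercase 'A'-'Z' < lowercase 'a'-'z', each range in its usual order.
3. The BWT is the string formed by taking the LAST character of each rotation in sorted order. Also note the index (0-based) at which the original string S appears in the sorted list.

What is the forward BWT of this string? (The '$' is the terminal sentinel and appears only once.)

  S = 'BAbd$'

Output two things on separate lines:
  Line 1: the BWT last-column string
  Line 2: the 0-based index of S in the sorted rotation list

Answer: dB$Ab
2

Derivation:
All 5 rotations (rotation i = S[i:]+S[:i]):
  rot[0] = BAbd$
  rot[1] = Abd$B
  rot[2] = bd$BA
  rot[3] = d$BAb
  rot[4] = $BAbd
Sorted (with $ < everything):
  sorted[0] = $BAbd  (last char: 'd')
  sorted[1] = Abd$B  (last char: 'B')
  sorted[2] = BAbd$  (last char: '$')
  sorted[3] = bd$BA  (last char: 'A')
  sorted[4] = d$BAb  (last char: 'b')
Last column: dB$Ab
Original string S is at sorted index 2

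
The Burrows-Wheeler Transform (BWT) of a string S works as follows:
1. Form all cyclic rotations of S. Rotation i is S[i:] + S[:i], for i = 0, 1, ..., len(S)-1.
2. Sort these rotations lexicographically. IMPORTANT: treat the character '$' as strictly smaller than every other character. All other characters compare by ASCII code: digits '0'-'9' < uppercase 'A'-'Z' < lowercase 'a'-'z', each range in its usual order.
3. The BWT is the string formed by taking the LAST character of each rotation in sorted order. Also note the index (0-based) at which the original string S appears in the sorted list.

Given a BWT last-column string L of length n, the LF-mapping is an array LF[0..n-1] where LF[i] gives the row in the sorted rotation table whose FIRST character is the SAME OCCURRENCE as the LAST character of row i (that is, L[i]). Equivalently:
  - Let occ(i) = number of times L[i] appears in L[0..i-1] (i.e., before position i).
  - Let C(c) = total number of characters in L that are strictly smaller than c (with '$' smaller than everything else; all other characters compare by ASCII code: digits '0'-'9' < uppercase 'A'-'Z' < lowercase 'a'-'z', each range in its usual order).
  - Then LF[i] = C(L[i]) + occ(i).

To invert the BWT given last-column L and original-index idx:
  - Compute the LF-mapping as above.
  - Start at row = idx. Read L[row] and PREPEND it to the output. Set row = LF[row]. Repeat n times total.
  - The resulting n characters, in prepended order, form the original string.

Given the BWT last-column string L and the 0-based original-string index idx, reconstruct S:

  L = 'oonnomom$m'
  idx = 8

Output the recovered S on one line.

LF mapping: 6 7 4 5 8 1 9 2 0 3
Walk LF starting at row 8, prepending L[row]:
  step 1: row=8, L[8]='$', prepend. Next row=LF[8]=0
  step 2: row=0, L[0]='o', prepend. Next row=LF[0]=6
  step 3: row=6, L[6]='o', prepend. Next row=LF[6]=9
  step 4: row=9, L[9]='m', prepend. Next row=LF[9]=3
  step 5: row=3, L[3]='n', prepend. Next row=LF[3]=5
  step 6: row=5, L[5]='m', prepend. Next row=LF[5]=1
  step 7: row=1, L[1]='o', prepend. Next row=LF[1]=7
  step 8: row=7, L[7]='m', prepend. Next row=LF[7]=2
  step 9: row=2, L[2]='n', prepend. Next row=LF[2]=4
  step 10: row=4, L[4]='o', prepend. Next row=LF[4]=8
Reversed output: onmomnmoo$

Answer: onmomnmoo$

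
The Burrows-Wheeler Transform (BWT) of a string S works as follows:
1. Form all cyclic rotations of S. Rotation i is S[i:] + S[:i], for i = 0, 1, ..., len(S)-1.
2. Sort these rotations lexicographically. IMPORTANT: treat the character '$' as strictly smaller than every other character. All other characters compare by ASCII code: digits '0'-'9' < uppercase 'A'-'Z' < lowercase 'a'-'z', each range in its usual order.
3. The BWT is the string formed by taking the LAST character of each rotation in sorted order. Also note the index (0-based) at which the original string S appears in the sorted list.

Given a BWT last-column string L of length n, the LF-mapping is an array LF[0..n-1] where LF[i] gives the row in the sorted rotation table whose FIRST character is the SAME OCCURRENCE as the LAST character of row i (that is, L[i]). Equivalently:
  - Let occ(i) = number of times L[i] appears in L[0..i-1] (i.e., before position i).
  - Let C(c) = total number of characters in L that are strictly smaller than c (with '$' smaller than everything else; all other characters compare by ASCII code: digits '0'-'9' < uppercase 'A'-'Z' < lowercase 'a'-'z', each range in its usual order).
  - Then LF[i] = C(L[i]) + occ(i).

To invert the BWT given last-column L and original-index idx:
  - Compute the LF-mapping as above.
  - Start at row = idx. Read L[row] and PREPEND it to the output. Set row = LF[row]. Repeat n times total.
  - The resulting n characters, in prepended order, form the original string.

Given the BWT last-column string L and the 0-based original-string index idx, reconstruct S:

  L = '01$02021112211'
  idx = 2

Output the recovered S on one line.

LF mapping: 1 4 0 2 10 3 11 5 6 7 12 13 8 9
Walk LF starting at row 2, prepending L[row]:
  step 1: row=2, L[2]='$', prepend. Next row=LF[2]=0
  step 2: row=0, L[0]='0', prepend. Next row=LF[0]=1
  step 3: row=1, L[1]='1', prepend. Next row=LF[1]=4
  step 4: row=4, L[4]='2', prepend. Next row=LF[4]=10
  step 5: row=10, L[10]='2', prepend. Next row=LF[10]=12
  step 6: row=12, L[12]='1', prepend. Next row=LF[12]=8
  step 7: row=8, L[8]='1', prepend. Next row=LF[8]=6
  step 8: row=6, L[6]='2', prepend. Next row=LF[6]=11
  step 9: row=11, L[11]='2', prepend. Next row=LF[11]=13
  step 10: row=13, L[13]='1', prepend. Next row=LF[13]=9
  step 11: row=9, L[9]='1', prepend. Next row=LF[9]=7
  step 12: row=7, L[7]='1', prepend. Next row=LF[7]=5
  step 13: row=5, L[5]='0', prepend. Next row=LF[5]=3
  step 14: row=3, L[3]='0', prepend. Next row=LF[3]=2
Reversed output: 0011122112210$

Answer: 0011122112210$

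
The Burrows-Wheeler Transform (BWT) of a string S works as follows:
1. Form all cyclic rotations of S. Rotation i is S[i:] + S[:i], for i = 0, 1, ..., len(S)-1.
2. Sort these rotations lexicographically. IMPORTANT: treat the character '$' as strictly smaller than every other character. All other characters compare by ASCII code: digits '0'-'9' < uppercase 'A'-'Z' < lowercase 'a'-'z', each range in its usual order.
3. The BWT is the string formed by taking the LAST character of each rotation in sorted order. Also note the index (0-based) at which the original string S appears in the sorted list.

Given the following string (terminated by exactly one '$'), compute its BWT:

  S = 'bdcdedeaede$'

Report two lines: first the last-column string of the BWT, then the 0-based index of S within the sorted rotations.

Answer: ee$dbeecddad
2

Derivation:
All 12 rotations (rotation i = S[i:]+S[:i]):
  rot[0] = bdcdedeaede$
  rot[1] = dcdedeaede$b
  rot[2] = cdedeaede$bd
  rot[3] = dedeaede$bdc
  rot[4] = edeaede$bdcd
  rot[5] = deaede$bdcde
  rot[6] = eaede$bdcded
  rot[7] = aede$bdcdede
  rot[8] = ede$bdcdedea
  rot[9] = de$bdcdedeae
  rot[10] = e$bdcdedeaed
  rot[11] = $bdcdedeaede
Sorted (with $ < everything):
  sorted[0] = $bdcdedeaede  (last char: 'e')
  sorted[1] = aede$bdcdede  (last char: 'e')
  sorted[2] = bdcdedeaede$  (last char: '$')
  sorted[3] = cdedeaede$bd  (last char: 'd')
  sorted[4] = dcdedeaede$b  (last char: 'b')
  sorted[5] = de$bdcdedeae  (last char: 'e')
  sorted[6] = deaede$bdcde  (last char: 'e')
  sorted[7] = dedeaede$bdc  (last char: 'c')
  sorted[8] = e$bdcdedeaed  (last char: 'd')
  sorted[9] = eaede$bdcded  (last char: 'd')
  sorted[10] = ede$bdcdedea  (last char: 'a')
  sorted[11] = edeaede$bdcd  (last char: 'd')
Last column: ee$dbeecddad
Original string S is at sorted index 2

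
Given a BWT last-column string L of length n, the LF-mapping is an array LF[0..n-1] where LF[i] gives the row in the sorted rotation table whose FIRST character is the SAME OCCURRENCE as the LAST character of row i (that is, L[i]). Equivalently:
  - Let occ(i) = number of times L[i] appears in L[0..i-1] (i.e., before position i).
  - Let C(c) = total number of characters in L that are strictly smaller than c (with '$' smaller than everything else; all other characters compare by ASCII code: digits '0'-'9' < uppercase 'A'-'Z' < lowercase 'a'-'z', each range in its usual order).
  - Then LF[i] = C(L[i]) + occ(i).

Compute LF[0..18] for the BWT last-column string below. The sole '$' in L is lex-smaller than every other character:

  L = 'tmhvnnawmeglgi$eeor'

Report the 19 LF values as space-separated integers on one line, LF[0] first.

Char counts: '$':1, 'a':1, 'e':3, 'g':2, 'h':1, 'i':1, 'l':1, 'm':2, 'n':2, 'o':1, 'r':1, 't':1, 'v':1, 'w':1
C (first-col start): C('$')=0, C('a')=1, C('e')=2, C('g')=5, C('h')=7, C('i')=8, C('l')=9, C('m')=10, C('n')=12, C('o')=14, C('r')=15, C('t')=16, C('v')=17, C('w')=18
L[0]='t': occ=0, LF[0]=C('t')+0=16+0=16
L[1]='m': occ=0, LF[1]=C('m')+0=10+0=10
L[2]='h': occ=0, LF[2]=C('h')+0=7+0=7
L[3]='v': occ=0, LF[3]=C('v')+0=17+0=17
L[4]='n': occ=0, LF[4]=C('n')+0=12+0=12
L[5]='n': occ=1, LF[5]=C('n')+1=12+1=13
L[6]='a': occ=0, LF[6]=C('a')+0=1+0=1
L[7]='w': occ=0, LF[7]=C('w')+0=18+0=18
L[8]='m': occ=1, LF[8]=C('m')+1=10+1=11
L[9]='e': occ=0, LF[9]=C('e')+0=2+0=2
L[10]='g': occ=0, LF[10]=C('g')+0=5+0=5
L[11]='l': occ=0, LF[11]=C('l')+0=9+0=9
L[12]='g': occ=1, LF[12]=C('g')+1=5+1=6
L[13]='i': occ=0, LF[13]=C('i')+0=8+0=8
L[14]='$': occ=0, LF[14]=C('$')+0=0+0=0
L[15]='e': occ=1, LF[15]=C('e')+1=2+1=3
L[16]='e': occ=2, LF[16]=C('e')+2=2+2=4
L[17]='o': occ=0, LF[17]=C('o')+0=14+0=14
L[18]='r': occ=0, LF[18]=C('r')+0=15+0=15

Answer: 16 10 7 17 12 13 1 18 11 2 5 9 6 8 0 3 4 14 15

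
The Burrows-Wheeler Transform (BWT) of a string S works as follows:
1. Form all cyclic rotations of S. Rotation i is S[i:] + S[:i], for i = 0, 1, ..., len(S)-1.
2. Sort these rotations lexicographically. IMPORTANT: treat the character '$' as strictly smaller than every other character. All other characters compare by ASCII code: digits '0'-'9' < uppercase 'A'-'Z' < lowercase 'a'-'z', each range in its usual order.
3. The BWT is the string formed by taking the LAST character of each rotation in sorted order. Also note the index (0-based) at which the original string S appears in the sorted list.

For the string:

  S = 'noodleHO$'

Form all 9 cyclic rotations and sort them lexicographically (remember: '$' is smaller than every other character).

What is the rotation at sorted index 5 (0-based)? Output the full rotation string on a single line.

All 9 rotations (rotation i = S[i:]+S[:i]):
  rot[0] = noodleHO$
  rot[1] = oodleHO$n
  rot[2] = odleHO$no
  rot[3] = dleHO$noo
  rot[4] = leHO$nood
  rot[5] = eHO$noodl
  rot[6] = HO$noodle
  rot[7] = O$noodleH
  rot[8] = $noodleHO
Sorted (with $ < everything):
  sorted[0] = $noodleHO
  sorted[1] = HO$noodle
  sorted[2] = O$noodleH
  sorted[3] = dleHO$noo
  sorted[4] = eHO$noodl
  sorted[5] = leHO$nood
  sorted[6] = noodleHO$
  sorted[7] = odleHO$no
  sorted[8] = oodleHO$n
sorted[5] = leHO$nood

Answer: leHO$nood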